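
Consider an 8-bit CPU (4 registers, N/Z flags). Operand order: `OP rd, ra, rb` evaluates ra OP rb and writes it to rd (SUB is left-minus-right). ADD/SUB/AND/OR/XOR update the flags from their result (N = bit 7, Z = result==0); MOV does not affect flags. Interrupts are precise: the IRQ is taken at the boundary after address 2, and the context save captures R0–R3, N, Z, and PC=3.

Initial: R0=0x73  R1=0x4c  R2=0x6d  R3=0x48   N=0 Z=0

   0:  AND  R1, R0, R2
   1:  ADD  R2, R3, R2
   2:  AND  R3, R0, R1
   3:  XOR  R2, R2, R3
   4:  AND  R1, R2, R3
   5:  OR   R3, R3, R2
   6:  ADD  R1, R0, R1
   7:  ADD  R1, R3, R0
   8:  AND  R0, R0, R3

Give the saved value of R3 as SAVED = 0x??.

after  0: R0=0x73 R1=0x61 R2=0x6d R3=0x48  N=0 Z=0
after  1: R0=0x73 R1=0x61 R2=0xb5 R3=0x48  N=1 Z=0
after  2: R0=0x73 R1=0x61 R2=0xb5 R3=0x61  N=0 Z=0
-- IRQ taken; context saved, return-PC = 3 --

SAVED = 0x61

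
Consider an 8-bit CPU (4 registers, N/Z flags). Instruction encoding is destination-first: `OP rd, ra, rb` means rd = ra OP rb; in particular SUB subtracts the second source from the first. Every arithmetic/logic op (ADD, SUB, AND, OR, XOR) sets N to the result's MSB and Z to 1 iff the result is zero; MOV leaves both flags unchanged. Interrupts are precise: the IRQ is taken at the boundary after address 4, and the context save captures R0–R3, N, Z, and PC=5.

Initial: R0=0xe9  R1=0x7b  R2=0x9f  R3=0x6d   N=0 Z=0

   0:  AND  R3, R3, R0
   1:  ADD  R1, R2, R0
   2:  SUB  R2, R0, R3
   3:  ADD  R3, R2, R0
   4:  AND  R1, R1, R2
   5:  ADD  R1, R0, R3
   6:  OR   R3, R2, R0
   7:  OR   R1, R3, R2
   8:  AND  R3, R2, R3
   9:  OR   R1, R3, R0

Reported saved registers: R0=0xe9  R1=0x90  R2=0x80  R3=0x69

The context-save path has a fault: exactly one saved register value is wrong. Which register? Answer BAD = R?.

BAD = R1

after  0: R0=0xe9 R1=0x7b R2=0x9f R3=0x69  N=0 Z=0
after  1: R0=0xe9 R1=0x88 R2=0x9f R3=0x69  N=1 Z=0
after  2: R0=0xe9 R1=0x88 R2=0x80 R3=0x69  N=1 Z=0
after  3: R0=0xe9 R1=0x88 R2=0x80 R3=0x69  N=0 Z=0
after  4: R0=0xe9 R1=0x80 R2=0x80 R3=0x69  N=1 Z=0
-- IRQ taken; context saved, return-PC = 5 --
mismatch: R1: reported 0x90 vs actual 0x80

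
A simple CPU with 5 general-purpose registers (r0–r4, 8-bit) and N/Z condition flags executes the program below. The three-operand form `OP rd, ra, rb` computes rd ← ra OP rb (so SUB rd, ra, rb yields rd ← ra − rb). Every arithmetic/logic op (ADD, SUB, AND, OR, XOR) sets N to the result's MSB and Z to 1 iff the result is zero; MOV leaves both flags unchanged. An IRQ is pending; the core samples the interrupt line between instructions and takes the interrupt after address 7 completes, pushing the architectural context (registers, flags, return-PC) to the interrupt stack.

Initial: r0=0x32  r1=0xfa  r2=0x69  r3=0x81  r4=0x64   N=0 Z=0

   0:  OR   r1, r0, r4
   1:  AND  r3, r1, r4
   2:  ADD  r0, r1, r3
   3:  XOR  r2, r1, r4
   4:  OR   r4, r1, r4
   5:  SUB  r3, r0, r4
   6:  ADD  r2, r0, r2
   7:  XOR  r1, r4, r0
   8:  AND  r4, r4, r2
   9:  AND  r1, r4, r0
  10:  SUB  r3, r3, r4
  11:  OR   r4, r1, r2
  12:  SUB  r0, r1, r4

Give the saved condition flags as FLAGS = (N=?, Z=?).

FLAGS = (N=1, Z=0)

after  0: r0=0x32 r1=0x76 r2=0x69 r3=0x81 r4=0x64  N=0 Z=0
after  1: r0=0x32 r1=0x76 r2=0x69 r3=0x64 r4=0x64  N=0 Z=0
after  2: r0=0xda r1=0x76 r2=0x69 r3=0x64 r4=0x64  N=1 Z=0
after  3: r0=0xda r1=0x76 r2=0x12 r3=0x64 r4=0x64  N=0 Z=0
after  4: r0=0xda r1=0x76 r2=0x12 r3=0x64 r4=0x76  N=0 Z=0
after  5: r0=0xda r1=0x76 r2=0x12 r3=0x64 r4=0x76  N=0 Z=0
after  6: r0=0xda r1=0x76 r2=0xec r3=0x64 r4=0x76  N=1 Z=0
after  7: r0=0xda r1=0xac r2=0xec r3=0x64 r4=0x76  N=1 Z=0
-- IRQ taken; context saved, return-PC = 8 --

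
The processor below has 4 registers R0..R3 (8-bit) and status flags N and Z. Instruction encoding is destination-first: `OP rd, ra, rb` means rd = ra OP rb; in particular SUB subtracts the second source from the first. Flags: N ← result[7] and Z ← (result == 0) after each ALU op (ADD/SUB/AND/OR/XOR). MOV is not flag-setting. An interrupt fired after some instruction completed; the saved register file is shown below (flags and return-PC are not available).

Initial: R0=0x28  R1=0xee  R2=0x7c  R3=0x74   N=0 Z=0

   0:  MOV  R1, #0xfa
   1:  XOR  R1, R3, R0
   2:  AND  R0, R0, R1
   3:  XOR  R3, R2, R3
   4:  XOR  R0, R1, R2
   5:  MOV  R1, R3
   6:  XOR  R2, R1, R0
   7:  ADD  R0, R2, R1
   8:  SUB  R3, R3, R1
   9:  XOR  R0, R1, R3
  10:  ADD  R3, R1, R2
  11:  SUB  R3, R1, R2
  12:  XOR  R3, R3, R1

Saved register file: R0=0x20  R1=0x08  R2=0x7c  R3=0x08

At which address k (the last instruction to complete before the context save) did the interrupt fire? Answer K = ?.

after  0: R0=0x28 R1=0xfa R2=0x7c R3=0x74  N=0 Z=0
after  1: R0=0x28 R1=0x5c R2=0x7c R3=0x74  N=0 Z=0
after  2: R0=0x08 R1=0x5c R2=0x7c R3=0x74  N=0 Z=0
after  3: R0=0x08 R1=0x5c R2=0x7c R3=0x08  N=0 Z=0
after  4: R0=0x20 R1=0x5c R2=0x7c R3=0x08  N=0 Z=0
after  5: R0=0x20 R1=0x08 R2=0x7c R3=0x08  N=0 Z=0
-- IRQ taken; context saved, return-PC = 6 --

K = 5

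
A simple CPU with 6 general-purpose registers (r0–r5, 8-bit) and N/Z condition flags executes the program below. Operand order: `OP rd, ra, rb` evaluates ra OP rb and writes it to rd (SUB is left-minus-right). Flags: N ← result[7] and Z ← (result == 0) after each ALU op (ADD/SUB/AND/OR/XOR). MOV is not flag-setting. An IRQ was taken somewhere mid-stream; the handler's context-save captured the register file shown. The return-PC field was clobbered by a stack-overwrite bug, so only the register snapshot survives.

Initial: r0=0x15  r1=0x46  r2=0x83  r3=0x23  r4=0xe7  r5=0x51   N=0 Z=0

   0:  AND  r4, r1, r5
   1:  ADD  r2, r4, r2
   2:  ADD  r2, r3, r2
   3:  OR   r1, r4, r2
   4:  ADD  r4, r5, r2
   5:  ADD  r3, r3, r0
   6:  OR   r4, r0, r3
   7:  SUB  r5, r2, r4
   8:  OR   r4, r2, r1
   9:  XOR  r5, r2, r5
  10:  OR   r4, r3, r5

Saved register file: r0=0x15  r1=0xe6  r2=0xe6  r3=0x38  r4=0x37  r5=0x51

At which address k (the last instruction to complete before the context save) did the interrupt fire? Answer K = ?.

after  0: r0=0x15 r1=0x46 r2=0x83 r3=0x23 r4=0x40 r5=0x51  N=0 Z=0
after  1: r0=0x15 r1=0x46 r2=0xc3 r3=0x23 r4=0x40 r5=0x51  N=1 Z=0
after  2: r0=0x15 r1=0x46 r2=0xe6 r3=0x23 r4=0x40 r5=0x51  N=1 Z=0
after  3: r0=0x15 r1=0xe6 r2=0xe6 r3=0x23 r4=0x40 r5=0x51  N=1 Z=0
after  4: r0=0x15 r1=0xe6 r2=0xe6 r3=0x23 r4=0x37 r5=0x51  N=0 Z=0
after  5: r0=0x15 r1=0xe6 r2=0xe6 r3=0x38 r4=0x37 r5=0x51  N=0 Z=0
-- IRQ taken; context saved, return-PC = 6 --

K = 5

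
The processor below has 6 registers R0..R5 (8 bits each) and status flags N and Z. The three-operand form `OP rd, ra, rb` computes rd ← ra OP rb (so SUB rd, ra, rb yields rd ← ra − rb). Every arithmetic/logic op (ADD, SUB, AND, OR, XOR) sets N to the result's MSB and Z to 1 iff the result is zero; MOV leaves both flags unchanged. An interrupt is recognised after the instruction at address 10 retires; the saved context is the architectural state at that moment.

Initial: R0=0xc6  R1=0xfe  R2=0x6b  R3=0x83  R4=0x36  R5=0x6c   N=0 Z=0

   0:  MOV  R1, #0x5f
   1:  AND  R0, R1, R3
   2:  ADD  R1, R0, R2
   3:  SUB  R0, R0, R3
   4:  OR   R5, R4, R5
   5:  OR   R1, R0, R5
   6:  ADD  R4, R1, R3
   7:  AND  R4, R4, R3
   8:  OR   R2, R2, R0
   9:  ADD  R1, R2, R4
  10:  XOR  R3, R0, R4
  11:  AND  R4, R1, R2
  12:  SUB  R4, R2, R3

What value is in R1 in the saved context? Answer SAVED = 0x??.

after  0: R0=0xc6 R1=0x5f R2=0x6b R3=0x83 R4=0x36 R5=0x6c  N=0 Z=0
after  1: R0=0x03 R1=0x5f R2=0x6b R3=0x83 R4=0x36 R5=0x6c  N=0 Z=0
after  2: R0=0x03 R1=0x6e R2=0x6b R3=0x83 R4=0x36 R5=0x6c  N=0 Z=0
after  3: R0=0x80 R1=0x6e R2=0x6b R3=0x83 R4=0x36 R5=0x6c  N=1 Z=0
after  4: R0=0x80 R1=0x6e R2=0x6b R3=0x83 R4=0x36 R5=0x7e  N=0 Z=0
after  5: R0=0x80 R1=0xfe R2=0x6b R3=0x83 R4=0x36 R5=0x7e  N=1 Z=0
after  6: R0=0x80 R1=0xfe R2=0x6b R3=0x83 R4=0x81 R5=0x7e  N=1 Z=0
after  7: R0=0x80 R1=0xfe R2=0x6b R3=0x83 R4=0x81 R5=0x7e  N=1 Z=0
after  8: R0=0x80 R1=0xfe R2=0xeb R3=0x83 R4=0x81 R5=0x7e  N=1 Z=0
after  9: R0=0x80 R1=0x6c R2=0xeb R3=0x83 R4=0x81 R5=0x7e  N=0 Z=0
after 10: R0=0x80 R1=0x6c R2=0xeb R3=0x01 R4=0x81 R5=0x7e  N=0 Z=0
-- IRQ taken; context saved, return-PC = 11 --

SAVED = 0x6c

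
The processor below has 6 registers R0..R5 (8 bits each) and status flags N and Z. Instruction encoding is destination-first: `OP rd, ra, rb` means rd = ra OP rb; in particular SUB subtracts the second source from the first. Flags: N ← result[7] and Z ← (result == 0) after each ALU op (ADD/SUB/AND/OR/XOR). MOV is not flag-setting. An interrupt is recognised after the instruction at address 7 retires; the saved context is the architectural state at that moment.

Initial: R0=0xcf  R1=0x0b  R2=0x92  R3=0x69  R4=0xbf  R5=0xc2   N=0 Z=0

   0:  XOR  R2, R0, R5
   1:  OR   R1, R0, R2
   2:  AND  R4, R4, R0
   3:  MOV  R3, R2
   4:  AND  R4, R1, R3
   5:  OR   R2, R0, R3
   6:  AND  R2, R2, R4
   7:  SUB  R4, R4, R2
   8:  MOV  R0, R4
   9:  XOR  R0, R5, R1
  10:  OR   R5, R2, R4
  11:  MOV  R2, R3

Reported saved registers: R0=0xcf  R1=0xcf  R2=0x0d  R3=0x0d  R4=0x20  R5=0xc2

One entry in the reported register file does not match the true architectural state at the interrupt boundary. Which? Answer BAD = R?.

after  0: R0=0xcf R1=0x0b R2=0x0d R3=0x69 R4=0xbf R5=0xc2  N=0 Z=0
after  1: R0=0xcf R1=0xcf R2=0x0d R3=0x69 R4=0xbf R5=0xc2  N=1 Z=0
after  2: R0=0xcf R1=0xcf R2=0x0d R3=0x69 R4=0x8f R5=0xc2  N=1 Z=0
after  3: R0=0xcf R1=0xcf R2=0x0d R3=0x0d R4=0x8f R5=0xc2  N=1 Z=0
after  4: R0=0xcf R1=0xcf R2=0x0d R3=0x0d R4=0x0d R5=0xc2  N=0 Z=0
after  5: R0=0xcf R1=0xcf R2=0xcf R3=0x0d R4=0x0d R5=0xc2  N=1 Z=0
after  6: R0=0xcf R1=0xcf R2=0x0d R3=0x0d R4=0x0d R5=0xc2  N=0 Z=0
after  7: R0=0xcf R1=0xcf R2=0x0d R3=0x0d R4=0x00 R5=0xc2  N=0 Z=1
-- IRQ taken; context saved, return-PC = 8 --
mismatch: R4: reported 0x20 vs actual 0x00

BAD = R4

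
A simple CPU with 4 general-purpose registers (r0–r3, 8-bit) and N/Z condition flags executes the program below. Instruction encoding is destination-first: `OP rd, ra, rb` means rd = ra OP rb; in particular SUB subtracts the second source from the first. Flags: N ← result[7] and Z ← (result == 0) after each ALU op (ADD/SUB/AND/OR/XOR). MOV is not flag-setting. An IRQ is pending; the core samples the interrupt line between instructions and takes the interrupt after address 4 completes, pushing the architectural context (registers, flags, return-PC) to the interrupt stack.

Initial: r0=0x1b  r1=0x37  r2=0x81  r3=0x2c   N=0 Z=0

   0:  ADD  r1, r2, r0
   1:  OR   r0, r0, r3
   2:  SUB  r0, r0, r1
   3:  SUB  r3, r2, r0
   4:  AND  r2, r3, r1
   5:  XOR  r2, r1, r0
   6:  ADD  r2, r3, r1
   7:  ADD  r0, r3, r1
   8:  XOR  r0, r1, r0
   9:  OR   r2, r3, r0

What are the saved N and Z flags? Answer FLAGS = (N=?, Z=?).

FLAGS = (N=1, Z=0)

after  0: r0=0x1b r1=0x9c r2=0x81 r3=0x2c  N=1 Z=0
after  1: r0=0x3f r1=0x9c r2=0x81 r3=0x2c  N=0 Z=0
after  2: r0=0xa3 r1=0x9c r2=0x81 r3=0x2c  N=1 Z=0
after  3: r0=0xa3 r1=0x9c r2=0x81 r3=0xde  N=1 Z=0
after  4: r0=0xa3 r1=0x9c r2=0x9c r3=0xde  N=1 Z=0
-- IRQ taken; context saved, return-PC = 5 --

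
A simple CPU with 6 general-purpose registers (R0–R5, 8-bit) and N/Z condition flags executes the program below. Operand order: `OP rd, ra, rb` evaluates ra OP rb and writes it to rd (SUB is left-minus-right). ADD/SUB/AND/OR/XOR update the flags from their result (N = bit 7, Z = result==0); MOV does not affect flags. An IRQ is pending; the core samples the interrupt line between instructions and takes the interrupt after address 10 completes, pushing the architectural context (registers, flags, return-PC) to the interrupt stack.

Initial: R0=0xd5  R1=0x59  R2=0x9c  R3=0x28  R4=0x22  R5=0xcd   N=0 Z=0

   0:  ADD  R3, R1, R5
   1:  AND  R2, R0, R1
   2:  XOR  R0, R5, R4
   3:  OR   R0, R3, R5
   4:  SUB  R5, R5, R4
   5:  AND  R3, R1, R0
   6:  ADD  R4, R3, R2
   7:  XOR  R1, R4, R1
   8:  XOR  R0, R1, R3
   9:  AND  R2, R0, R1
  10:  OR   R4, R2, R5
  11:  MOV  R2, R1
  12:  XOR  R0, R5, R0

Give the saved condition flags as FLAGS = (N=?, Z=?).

FLAGS = (N=1, Z=0)

after  0: R0=0xd5 R1=0x59 R2=0x9c R3=0x26 R4=0x22 R5=0xcd  N=0 Z=0
after  1: R0=0xd5 R1=0x59 R2=0x51 R3=0x26 R4=0x22 R5=0xcd  N=0 Z=0
after  2: R0=0xef R1=0x59 R2=0x51 R3=0x26 R4=0x22 R5=0xcd  N=1 Z=0
after  3: R0=0xef R1=0x59 R2=0x51 R3=0x26 R4=0x22 R5=0xcd  N=1 Z=0
after  4: R0=0xef R1=0x59 R2=0x51 R3=0x26 R4=0x22 R5=0xab  N=1 Z=0
after  5: R0=0xef R1=0x59 R2=0x51 R3=0x49 R4=0x22 R5=0xab  N=0 Z=0
after  6: R0=0xef R1=0x59 R2=0x51 R3=0x49 R4=0x9a R5=0xab  N=1 Z=0
after  7: R0=0xef R1=0xc3 R2=0x51 R3=0x49 R4=0x9a R5=0xab  N=1 Z=0
after  8: R0=0x8a R1=0xc3 R2=0x51 R3=0x49 R4=0x9a R5=0xab  N=1 Z=0
after  9: R0=0x8a R1=0xc3 R2=0x82 R3=0x49 R4=0x9a R5=0xab  N=1 Z=0
after 10: R0=0x8a R1=0xc3 R2=0x82 R3=0x49 R4=0xab R5=0xab  N=1 Z=0
-- IRQ taken; context saved, return-PC = 11 --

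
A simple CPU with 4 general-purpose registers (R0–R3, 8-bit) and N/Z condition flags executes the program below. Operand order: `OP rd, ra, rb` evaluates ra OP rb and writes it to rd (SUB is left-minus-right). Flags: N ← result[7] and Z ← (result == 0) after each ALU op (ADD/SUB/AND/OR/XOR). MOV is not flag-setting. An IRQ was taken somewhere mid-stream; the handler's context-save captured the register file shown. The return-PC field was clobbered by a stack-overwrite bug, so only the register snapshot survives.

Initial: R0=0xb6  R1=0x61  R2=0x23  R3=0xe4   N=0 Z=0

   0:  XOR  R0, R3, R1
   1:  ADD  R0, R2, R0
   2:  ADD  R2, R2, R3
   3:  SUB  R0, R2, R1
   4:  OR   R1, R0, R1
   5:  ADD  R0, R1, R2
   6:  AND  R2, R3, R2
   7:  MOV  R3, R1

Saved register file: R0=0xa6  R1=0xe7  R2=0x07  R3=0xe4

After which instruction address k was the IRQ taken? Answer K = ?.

K = 4

after  0: R0=0x85 R1=0x61 R2=0x23 R3=0xe4  N=1 Z=0
after  1: R0=0xa8 R1=0x61 R2=0x23 R3=0xe4  N=1 Z=0
after  2: R0=0xa8 R1=0x61 R2=0x07 R3=0xe4  N=0 Z=0
after  3: R0=0xa6 R1=0x61 R2=0x07 R3=0xe4  N=1 Z=0
after  4: R0=0xa6 R1=0xe7 R2=0x07 R3=0xe4  N=1 Z=0
-- IRQ taken; context saved, return-PC = 5 --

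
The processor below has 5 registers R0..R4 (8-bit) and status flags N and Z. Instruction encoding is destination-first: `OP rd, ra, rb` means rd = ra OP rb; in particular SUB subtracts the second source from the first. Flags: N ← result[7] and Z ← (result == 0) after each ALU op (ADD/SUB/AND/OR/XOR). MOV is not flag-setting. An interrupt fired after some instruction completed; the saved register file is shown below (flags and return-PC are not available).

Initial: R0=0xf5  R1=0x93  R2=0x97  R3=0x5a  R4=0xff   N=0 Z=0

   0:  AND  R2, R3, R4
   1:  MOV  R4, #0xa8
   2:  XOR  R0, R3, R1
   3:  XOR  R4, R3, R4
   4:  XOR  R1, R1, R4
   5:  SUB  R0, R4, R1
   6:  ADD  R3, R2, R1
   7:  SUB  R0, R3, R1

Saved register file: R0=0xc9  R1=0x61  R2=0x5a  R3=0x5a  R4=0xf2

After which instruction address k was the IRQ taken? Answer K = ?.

K = 4

after  0: R0=0xf5 R1=0x93 R2=0x5a R3=0x5a R4=0xff  N=0 Z=0
after  1: R0=0xf5 R1=0x93 R2=0x5a R3=0x5a R4=0xa8  N=0 Z=0
after  2: R0=0xc9 R1=0x93 R2=0x5a R3=0x5a R4=0xa8  N=1 Z=0
after  3: R0=0xc9 R1=0x93 R2=0x5a R3=0x5a R4=0xf2  N=1 Z=0
after  4: R0=0xc9 R1=0x61 R2=0x5a R3=0x5a R4=0xf2  N=0 Z=0
-- IRQ taken; context saved, return-PC = 5 --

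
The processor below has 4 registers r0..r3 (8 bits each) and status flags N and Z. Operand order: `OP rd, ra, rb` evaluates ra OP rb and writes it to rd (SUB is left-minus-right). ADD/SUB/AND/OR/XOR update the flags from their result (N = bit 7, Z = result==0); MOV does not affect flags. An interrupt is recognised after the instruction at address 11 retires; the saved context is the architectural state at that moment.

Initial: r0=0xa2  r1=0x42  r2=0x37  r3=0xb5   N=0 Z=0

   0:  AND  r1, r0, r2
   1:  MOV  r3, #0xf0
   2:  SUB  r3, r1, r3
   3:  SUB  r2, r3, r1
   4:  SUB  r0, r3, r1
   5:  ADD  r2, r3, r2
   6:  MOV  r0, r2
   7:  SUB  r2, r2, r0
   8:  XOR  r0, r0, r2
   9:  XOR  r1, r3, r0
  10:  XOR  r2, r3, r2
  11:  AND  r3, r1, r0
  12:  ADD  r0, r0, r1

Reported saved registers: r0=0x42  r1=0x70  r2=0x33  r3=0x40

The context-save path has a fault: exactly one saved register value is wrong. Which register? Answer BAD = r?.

after  0: r0=0xa2 r1=0x22 r2=0x37 r3=0xb5  N=0 Z=0
after  1: r0=0xa2 r1=0x22 r2=0x37 r3=0xf0  N=0 Z=0
after  2: r0=0xa2 r1=0x22 r2=0x37 r3=0x32  N=0 Z=0
after  3: r0=0xa2 r1=0x22 r2=0x10 r3=0x32  N=0 Z=0
after  4: r0=0x10 r1=0x22 r2=0x10 r3=0x32  N=0 Z=0
after  5: r0=0x10 r1=0x22 r2=0x42 r3=0x32  N=0 Z=0
after  6: r0=0x42 r1=0x22 r2=0x42 r3=0x32  N=0 Z=0
after  7: r0=0x42 r1=0x22 r2=0x00 r3=0x32  N=0 Z=1
after  8: r0=0x42 r1=0x22 r2=0x00 r3=0x32  N=0 Z=0
after  9: r0=0x42 r1=0x70 r2=0x00 r3=0x32  N=0 Z=0
after 10: r0=0x42 r1=0x70 r2=0x32 r3=0x32  N=0 Z=0
after 11: r0=0x42 r1=0x70 r2=0x32 r3=0x40  N=0 Z=0
-- IRQ taken; context saved, return-PC = 12 --
mismatch: r2: reported 0x33 vs actual 0x32

BAD = r2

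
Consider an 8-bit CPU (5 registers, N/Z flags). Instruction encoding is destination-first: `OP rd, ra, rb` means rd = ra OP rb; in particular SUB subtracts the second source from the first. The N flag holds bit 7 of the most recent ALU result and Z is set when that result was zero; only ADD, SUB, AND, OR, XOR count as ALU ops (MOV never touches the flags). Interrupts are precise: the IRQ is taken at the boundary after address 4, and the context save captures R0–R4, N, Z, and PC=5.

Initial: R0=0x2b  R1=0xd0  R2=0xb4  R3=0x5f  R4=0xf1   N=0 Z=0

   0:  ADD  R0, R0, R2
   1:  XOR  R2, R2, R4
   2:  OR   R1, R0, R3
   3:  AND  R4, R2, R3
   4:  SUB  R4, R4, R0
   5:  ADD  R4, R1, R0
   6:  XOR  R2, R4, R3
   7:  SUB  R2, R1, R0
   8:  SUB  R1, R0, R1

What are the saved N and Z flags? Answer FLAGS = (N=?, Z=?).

FLAGS = (N=0, Z=0)

after  0: R0=0xdf R1=0xd0 R2=0xb4 R3=0x5f R4=0xf1  N=1 Z=0
after  1: R0=0xdf R1=0xd0 R2=0x45 R3=0x5f R4=0xf1  N=0 Z=0
after  2: R0=0xdf R1=0xdf R2=0x45 R3=0x5f R4=0xf1  N=1 Z=0
after  3: R0=0xdf R1=0xdf R2=0x45 R3=0x5f R4=0x45  N=0 Z=0
after  4: R0=0xdf R1=0xdf R2=0x45 R3=0x5f R4=0x66  N=0 Z=0
-- IRQ taken; context saved, return-PC = 5 --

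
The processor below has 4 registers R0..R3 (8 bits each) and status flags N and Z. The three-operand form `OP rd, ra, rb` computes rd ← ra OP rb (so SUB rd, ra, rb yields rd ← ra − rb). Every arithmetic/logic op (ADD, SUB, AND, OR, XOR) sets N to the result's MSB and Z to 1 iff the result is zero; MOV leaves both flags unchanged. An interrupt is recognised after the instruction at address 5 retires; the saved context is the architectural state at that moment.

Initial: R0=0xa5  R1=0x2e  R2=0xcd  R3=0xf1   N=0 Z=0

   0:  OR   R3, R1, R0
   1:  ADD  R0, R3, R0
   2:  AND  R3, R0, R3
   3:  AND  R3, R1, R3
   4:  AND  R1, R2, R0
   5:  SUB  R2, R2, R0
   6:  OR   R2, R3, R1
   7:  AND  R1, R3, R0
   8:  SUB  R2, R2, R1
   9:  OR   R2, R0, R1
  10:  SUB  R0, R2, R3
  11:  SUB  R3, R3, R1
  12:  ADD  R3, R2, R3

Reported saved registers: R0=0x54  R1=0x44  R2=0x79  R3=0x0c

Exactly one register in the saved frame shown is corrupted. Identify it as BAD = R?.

BAD = R3

after  0: R0=0xa5 R1=0x2e R2=0xcd R3=0xaf  N=1 Z=0
after  1: R0=0x54 R1=0x2e R2=0xcd R3=0xaf  N=0 Z=0
after  2: R0=0x54 R1=0x2e R2=0xcd R3=0x04  N=0 Z=0
after  3: R0=0x54 R1=0x2e R2=0xcd R3=0x04  N=0 Z=0
after  4: R0=0x54 R1=0x44 R2=0xcd R3=0x04  N=0 Z=0
after  5: R0=0x54 R1=0x44 R2=0x79 R3=0x04  N=0 Z=0
-- IRQ taken; context saved, return-PC = 6 --
mismatch: R3: reported 0x0c vs actual 0x04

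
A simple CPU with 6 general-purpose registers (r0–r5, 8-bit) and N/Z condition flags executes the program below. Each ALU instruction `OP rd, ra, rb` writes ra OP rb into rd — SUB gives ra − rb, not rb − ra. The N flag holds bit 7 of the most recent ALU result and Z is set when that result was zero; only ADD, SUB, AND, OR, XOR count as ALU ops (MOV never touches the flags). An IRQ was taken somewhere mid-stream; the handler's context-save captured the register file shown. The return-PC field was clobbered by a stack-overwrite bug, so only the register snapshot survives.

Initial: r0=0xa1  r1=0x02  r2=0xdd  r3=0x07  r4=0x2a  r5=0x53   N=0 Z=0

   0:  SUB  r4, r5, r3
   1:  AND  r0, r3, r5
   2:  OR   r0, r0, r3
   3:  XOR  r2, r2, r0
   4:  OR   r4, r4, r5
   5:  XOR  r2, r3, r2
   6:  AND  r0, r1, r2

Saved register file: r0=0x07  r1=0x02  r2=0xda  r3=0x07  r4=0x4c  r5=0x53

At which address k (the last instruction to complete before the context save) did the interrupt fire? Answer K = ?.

after  0: r0=0xa1 r1=0x02 r2=0xdd r3=0x07 r4=0x4c r5=0x53  N=0 Z=0
after  1: r0=0x03 r1=0x02 r2=0xdd r3=0x07 r4=0x4c r5=0x53  N=0 Z=0
after  2: r0=0x07 r1=0x02 r2=0xdd r3=0x07 r4=0x4c r5=0x53  N=0 Z=0
after  3: r0=0x07 r1=0x02 r2=0xda r3=0x07 r4=0x4c r5=0x53  N=1 Z=0
-- IRQ taken; context saved, return-PC = 4 --

K = 3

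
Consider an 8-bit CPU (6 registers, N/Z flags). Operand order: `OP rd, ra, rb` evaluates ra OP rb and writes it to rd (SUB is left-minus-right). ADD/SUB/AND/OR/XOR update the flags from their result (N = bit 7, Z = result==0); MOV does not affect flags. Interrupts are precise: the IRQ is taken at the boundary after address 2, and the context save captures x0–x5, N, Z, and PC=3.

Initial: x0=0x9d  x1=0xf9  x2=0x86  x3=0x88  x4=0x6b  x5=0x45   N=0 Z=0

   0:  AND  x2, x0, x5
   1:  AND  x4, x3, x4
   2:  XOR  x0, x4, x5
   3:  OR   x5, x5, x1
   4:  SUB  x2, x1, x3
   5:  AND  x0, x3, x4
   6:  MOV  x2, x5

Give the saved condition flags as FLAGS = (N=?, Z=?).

FLAGS = (N=0, Z=0)

after  0: x0=0x9d x1=0xf9 x2=0x05 x3=0x88 x4=0x6b x5=0x45  N=0 Z=0
after  1: x0=0x9d x1=0xf9 x2=0x05 x3=0x88 x4=0x08 x5=0x45  N=0 Z=0
after  2: x0=0x4d x1=0xf9 x2=0x05 x3=0x88 x4=0x08 x5=0x45  N=0 Z=0
-- IRQ taken; context saved, return-PC = 3 --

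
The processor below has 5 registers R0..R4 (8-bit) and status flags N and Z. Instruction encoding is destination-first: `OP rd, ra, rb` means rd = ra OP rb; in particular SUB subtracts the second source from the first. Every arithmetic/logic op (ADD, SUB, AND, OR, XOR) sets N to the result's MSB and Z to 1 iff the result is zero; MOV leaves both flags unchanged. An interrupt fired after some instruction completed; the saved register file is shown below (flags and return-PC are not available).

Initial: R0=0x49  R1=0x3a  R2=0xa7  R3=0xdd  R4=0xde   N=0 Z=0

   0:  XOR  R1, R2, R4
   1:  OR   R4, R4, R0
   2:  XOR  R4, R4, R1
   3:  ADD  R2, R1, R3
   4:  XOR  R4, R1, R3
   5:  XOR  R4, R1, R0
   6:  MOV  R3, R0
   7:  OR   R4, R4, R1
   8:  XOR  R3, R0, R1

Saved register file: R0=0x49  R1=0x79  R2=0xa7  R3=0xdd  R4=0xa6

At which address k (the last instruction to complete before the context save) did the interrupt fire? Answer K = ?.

K = 2

after  0: R0=0x49 R1=0x79 R2=0xa7 R3=0xdd R4=0xde  N=0 Z=0
after  1: R0=0x49 R1=0x79 R2=0xa7 R3=0xdd R4=0xdf  N=1 Z=0
after  2: R0=0x49 R1=0x79 R2=0xa7 R3=0xdd R4=0xa6  N=1 Z=0
-- IRQ taken; context saved, return-PC = 3 --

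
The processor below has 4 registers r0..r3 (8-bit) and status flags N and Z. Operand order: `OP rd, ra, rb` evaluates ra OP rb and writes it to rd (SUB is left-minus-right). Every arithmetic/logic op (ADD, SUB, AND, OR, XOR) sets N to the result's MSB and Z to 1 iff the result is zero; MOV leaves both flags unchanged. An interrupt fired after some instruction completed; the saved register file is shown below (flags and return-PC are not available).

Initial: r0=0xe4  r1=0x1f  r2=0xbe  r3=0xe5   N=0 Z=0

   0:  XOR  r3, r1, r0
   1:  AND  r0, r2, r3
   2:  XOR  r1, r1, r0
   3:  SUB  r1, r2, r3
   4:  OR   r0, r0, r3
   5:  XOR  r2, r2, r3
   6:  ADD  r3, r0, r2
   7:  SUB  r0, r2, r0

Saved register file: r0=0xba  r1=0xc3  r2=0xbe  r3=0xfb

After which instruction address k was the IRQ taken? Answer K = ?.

after  0: r0=0xe4 r1=0x1f r2=0xbe r3=0xfb  N=1 Z=0
after  1: r0=0xba r1=0x1f r2=0xbe r3=0xfb  N=1 Z=0
after  2: r0=0xba r1=0xa5 r2=0xbe r3=0xfb  N=1 Z=0
after  3: r0=0xba r1=0xc3 r2=0xbe r3=0xfb  N=1 Z=0
-- IRQ taken; context saved, return-PC = 4 --

K = 3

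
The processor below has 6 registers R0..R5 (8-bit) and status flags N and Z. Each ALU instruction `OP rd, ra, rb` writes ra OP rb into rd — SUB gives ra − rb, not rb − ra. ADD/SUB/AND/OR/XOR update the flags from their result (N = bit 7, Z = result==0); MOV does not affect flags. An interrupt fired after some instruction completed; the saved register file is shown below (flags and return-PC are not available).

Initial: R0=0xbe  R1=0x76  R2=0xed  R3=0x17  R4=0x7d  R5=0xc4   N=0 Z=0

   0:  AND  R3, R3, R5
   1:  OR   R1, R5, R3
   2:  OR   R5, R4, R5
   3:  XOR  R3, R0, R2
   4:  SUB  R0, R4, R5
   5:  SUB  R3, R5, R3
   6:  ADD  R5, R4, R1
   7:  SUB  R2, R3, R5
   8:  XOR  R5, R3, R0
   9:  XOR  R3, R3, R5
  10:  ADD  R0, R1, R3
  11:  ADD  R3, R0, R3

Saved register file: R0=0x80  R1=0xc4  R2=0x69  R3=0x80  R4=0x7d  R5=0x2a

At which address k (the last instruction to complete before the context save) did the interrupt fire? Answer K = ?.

after  0: R0=0xbe R1=0x76 R2=0xed R3=0x04 R4=0x7d R5=0xc4  N=0 Z=0
after  1: R0=0xbe R1=0xc4 R2=0xed R3=0x04 R4=0x7d R5=0xc4  N=1 Z=0
after  2: R0=0xbe R1=0xc4 R2=0xed R3=0x04 R4=0x7d R5=0xfd  N=1 Z=0
after  3: R0=0xbe R1=0xc4 R2=0xed R3=0x53 R4=0x7d R5=0xfd  N=0 Z=0
after  4: R0=0x80 R1=0xc4 R2=0xed R3=0x53 R4=0x7d R5=0xfd  N=1 Z=0
after  5: R0=0x80 R1=0xc4 R2=0xed R3=0xaa R4=0x7d R5=0xfd  N=1 Z=0
after  6: R0=0x80 R1=0xc4 R2=0xed R3=0xaa R4=0x7d R5=0x41  N=0 Z=0
after  7: R0=0x80 R1=0xc4 R2=0x69 R3=0xaa R4=0x7d R5=0x41  N=0 Z=0
after  8: R0=0x80 R1=0xc4 R2=0x69 R3=0xaa R4=0x7d R5=0x2a  N=0 Z=0
after  9: R0=0x80 R1=0xc4 R2=0x69 R3=0x80 R4=0x7d R5=0x2a  N=1 Z=0
-- IRQ taken; context saved, return-PC = 10 --

K = 9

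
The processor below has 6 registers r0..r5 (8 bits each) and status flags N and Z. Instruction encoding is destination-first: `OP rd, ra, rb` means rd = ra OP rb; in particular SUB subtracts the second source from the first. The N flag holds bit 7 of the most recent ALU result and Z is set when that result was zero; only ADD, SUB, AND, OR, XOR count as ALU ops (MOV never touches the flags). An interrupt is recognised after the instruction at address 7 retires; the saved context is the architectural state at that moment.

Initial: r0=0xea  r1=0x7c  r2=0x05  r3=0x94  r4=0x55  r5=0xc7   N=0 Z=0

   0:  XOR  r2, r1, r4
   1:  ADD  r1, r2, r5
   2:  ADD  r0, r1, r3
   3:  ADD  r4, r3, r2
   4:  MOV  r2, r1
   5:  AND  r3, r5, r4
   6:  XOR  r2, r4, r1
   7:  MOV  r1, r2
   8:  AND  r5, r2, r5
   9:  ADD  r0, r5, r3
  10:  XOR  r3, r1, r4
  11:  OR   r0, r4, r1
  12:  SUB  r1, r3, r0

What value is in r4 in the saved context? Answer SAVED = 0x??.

SAVED = 0xbd

after  0: r0=0xea r1=0x7c r2=0x29 r3=0x94 r4=0x55 r5=0xc7  N=0 Z=0
after  1: r0=0xea r1=0xf0 r2=0x29 r3=0x94 r4=0x55 r5=0xc7  N=1 Z=0
after  2: r0=0x84 r1=0xf0 r2=0x29 r3=0x94 r4=0x55 r5=0xc7  N=1 Z=0
after  3: r0=0x84 r1=0xf0 r2=0x29 r3=0x94 r4=0xbd r5=0xc7  N=1 Z=0
after  4: r0=0x84 r1=0xf0 r2=0xf0 r3=0x94 r4=0xbd r5=0xc7  N=1 Z=0
after  5: r0=0x84 r1=0xf0 r2=0xf0 r3=0x85 r4=0xbd r5=0xc7  N=1 Z=0
after  6: r0=0x84 r1=0xf0 r2=0x4d r3=0x85 r4=0xbd r5=0xc7  N=0 Z=0
after  7: r0=0x84 r1=0x4d r2=0x4d r3=0x85 r4=0xbd r5=0xc7  N=0 Z=0
-- IRQ taken; context saved, return-PC = 8 --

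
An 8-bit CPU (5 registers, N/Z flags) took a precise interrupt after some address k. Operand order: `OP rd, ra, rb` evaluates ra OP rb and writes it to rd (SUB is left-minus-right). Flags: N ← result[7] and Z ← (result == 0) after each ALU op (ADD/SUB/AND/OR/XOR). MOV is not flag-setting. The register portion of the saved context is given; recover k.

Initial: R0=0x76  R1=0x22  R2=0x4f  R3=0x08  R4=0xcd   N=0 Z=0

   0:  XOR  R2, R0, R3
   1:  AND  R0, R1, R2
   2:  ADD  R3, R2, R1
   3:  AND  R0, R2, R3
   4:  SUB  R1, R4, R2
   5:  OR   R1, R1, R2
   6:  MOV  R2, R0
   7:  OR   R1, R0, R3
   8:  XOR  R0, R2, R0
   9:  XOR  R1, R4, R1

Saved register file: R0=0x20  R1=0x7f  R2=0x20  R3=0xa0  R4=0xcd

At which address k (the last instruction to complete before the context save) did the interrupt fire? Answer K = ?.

after  0: R0=0x76 R1=0x22 R2=0x7e R3=0x08 R4=0xcd  N=0 Z=0
after  1: R0=0x22 R1=0x22 R2=0x7e R3=0x08 R4=0xcd  N=0 Z=0
after  2: R0=0x22 R1=0x22 R2=0x7e R3=0xa0 R4=0xcd  N=1 Z=0
after  3: R0=0x20 R1=0x22 R2=0x7e R3=0xa0 R4=0xcd  N=0 Z=0
after  4: R0=0x20 R1=0x4f R2=0x7e R3=0xa0 R4=0xcd  N=0 Z=0
after  5: R0=0x20 R1=0x7f R2=0x7e R3=0xa0 R4=0xcd  N=0 Z=0
after  6: R0=0x20 R1=0x7f R2=0x20 R3=0xa0 R4=0xcd  N=0 Z=0
-- IRQ taken; context saved, return-PC = 7 --

K = 6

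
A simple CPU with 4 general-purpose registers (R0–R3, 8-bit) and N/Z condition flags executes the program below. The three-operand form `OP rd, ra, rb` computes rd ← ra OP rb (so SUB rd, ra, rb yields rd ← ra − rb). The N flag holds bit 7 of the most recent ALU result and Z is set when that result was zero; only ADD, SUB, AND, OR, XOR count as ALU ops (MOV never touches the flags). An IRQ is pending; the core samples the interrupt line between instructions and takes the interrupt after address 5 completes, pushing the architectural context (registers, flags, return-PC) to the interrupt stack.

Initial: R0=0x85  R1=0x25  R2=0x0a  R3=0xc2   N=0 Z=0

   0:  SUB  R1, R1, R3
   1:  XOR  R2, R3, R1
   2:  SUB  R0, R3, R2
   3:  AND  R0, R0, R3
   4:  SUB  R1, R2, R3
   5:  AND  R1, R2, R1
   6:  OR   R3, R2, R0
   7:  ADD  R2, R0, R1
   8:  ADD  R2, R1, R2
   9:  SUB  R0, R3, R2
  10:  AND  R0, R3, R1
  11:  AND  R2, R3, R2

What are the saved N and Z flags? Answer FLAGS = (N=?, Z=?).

after  0: R0=0x85 R1=0x63 R2=0x0a R3=0xc2  N=0 Z=0
after  1: R0=0x85 R1=0x63 R2=0xa1 R3=0xc2  N=1 Z=0
after  2: R0=0x21 R1=0x63 R2=0xa1 R3=0xc2  N=0 Z=0
after  3: R0=0x00 R1=0x63 R2=0xa1 R3=0xc2  N=0 Z=1
after  4: R0=0x00 R1=0xdf R2=0xa1 R3=0xc2  N=1 Z=0
after  5: R0=0x00 R1=0x81 R2=0xa1 R3=0xc2  N=1 Z=0
-- IRQ taken; context saved, return-PC = 6 --

FLAGS = (N=1, Z=0)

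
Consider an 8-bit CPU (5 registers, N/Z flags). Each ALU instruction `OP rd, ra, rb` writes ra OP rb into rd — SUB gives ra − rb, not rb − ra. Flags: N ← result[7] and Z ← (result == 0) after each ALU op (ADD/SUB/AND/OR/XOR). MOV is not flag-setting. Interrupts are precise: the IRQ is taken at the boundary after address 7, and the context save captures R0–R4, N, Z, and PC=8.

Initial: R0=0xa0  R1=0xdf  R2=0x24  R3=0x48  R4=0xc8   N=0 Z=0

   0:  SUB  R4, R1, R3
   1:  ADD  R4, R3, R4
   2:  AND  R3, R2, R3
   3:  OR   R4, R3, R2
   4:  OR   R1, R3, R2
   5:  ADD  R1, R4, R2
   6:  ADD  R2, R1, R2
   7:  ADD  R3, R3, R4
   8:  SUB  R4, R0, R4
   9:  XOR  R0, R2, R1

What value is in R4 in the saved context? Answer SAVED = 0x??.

SAVED = 0x24

after  0: R0=0xa0 R1=0xdf R2=0x24 R3=0x48 R4=0x97  N=1 Z=0
after  1: R0=0xa0 R1=0xdf R2=0x24 R3=0x48 R4=0xdf  N=1 Z=0
after  2: R0=0xa0 R1=0xdf R2=0x24 R3=0x00 R4=0xdf  N=0 Z=1
after  3: R0=0xa0 R1=0xdf R2=0x24 R3=0x00 R4=0x24  N=0 Z=0
after  4: R0=0xa0 R1=0x24 R2=0x24 R3=0x00 R4=0x24  N=0 Z=0
after  5: R0=0xa0 R1=0x48 R2=0x24 R3=0x00 R4=0x24  N=0 Z=0
after  6: R0=0xa0 R1=0x48 R2=0x6c R3=0x00 R4=0x24  N=0 Z=0
after  7: R0=0xa0 R1=0x48 R2=0x6c R3=0x24 R4=0x24  N=0 Z=0
-- IRQ taken; context saved, return-PC = 8 --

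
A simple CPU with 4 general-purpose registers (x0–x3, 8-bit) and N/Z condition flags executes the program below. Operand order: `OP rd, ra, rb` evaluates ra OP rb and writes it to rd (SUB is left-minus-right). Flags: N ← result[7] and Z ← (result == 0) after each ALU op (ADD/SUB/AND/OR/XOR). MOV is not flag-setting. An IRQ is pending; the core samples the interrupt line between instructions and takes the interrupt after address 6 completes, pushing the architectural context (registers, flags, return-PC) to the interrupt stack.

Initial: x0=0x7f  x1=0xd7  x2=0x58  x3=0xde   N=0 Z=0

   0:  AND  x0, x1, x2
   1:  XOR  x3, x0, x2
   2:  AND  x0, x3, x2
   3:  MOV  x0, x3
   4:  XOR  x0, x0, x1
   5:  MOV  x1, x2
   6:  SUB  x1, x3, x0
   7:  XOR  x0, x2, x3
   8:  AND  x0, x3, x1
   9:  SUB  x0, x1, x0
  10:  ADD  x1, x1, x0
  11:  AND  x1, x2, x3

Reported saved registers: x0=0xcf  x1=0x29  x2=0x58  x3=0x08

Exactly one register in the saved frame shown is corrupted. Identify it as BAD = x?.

BAD = x0

after  0: x0=0x50 x1=0xd7 x2=0x58 x3=0xde  N=0 Z=0
after  1: x0=0x50 x1=0xd7 x2=0x58 x3=0x08  N=0 Z=0
after  2: x0=0x08 x1=0xd7 x2=0x58 x3=0x08  N=0 Z=0
after  3: x0=0x08 x1=0xd7 x2=0x58 x3=0x08  N=0 Z=0
after  4: x0=0xdf x1=0xd7 x2=0x58 x3=0x08  N=1 Z=0
after  5: x0=0xdf x1=0x58 x2=0x58 x3=0x08  N=1 Z=0
after  6: x0=0xdf x1=0x29 x2=0x58 x3=0x08  N=0 Z=0
-- IRQ taken; context saved, return-PC = 7 --
mismatch: x0: reported 0xcf vs actual 0xdf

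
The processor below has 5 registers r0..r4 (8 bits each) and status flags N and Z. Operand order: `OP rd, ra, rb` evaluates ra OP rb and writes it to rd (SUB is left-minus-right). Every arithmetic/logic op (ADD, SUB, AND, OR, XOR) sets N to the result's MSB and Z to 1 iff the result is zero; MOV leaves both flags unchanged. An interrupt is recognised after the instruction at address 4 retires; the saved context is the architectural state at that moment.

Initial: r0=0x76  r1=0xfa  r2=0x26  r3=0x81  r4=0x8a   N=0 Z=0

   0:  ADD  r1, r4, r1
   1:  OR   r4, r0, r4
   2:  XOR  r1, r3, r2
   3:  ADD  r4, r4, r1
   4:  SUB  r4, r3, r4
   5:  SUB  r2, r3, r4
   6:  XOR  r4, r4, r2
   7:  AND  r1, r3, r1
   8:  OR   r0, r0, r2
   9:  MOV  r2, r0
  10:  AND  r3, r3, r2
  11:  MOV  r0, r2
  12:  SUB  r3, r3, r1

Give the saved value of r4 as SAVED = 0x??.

after  0: r0=0x76 r1=0x84 r2=0x26 r3=0x81 r4=0x8a  N=1 Z=0
after  1: r0=0x76 r1=0x84 r2=0x26 r3=0x81 r4=0xfe  N=1 Z=0
after  2: r0=0x76 r1=0xa7 r2=0x26 r3=0x81 r4=0xfe  N=1 Z=0
after  3: r0=0x76 r1=0xa7 r2=0x26 r3=0x81 r4=0xa5  N=1 Z=0
after  4: r0=0x76 r1=0xa7 r2=0x26 r3=0x81 r4=0xdc  N=1 Z=0
-- IRQ taken; context saved, return-PC = 5 --

SAVED = 0xdc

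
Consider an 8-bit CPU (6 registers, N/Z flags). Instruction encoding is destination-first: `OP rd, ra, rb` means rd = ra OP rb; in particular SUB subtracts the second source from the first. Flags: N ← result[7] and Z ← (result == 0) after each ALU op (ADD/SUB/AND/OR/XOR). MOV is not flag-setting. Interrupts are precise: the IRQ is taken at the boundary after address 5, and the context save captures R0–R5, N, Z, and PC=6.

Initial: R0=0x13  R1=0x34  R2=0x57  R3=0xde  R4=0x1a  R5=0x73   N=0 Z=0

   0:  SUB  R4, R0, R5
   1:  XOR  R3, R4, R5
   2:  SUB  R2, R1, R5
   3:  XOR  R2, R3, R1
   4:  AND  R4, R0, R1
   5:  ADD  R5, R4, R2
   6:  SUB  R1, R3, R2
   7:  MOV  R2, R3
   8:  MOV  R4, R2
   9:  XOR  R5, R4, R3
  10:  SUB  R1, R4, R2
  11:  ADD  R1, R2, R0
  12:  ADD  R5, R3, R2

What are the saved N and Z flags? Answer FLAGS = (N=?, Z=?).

FLAGS = (N=1, Z=0)

after  0: R0=0x13 R1=0x34 R2=0x57 R3=0xde R4=0xa0 R5=0x73  N=1 Z=0
after  1: R0=0x13 R1=0x34 R2=0x57 R3=0xd3 R4=0xa0 R5=0x73  N=1 Z=0
after  2: R0=0x13 R1=0x34 R2=0xc1 R3=0xd3 R4=0xa0 R5=0x73  N=1 Z=0
after  3: R0=0x13 R1=0x34 R2=0xe7 R3=0xd3 R4=0xa0 R5=0x73  N=1 Z=0
after  4: R0=0x13 R1=0x34 R2=0xe7 R3=0xd3 R4=0x10 R5=0x73  N=0 Z=0
after  5: R0=0x13 R1=0x34 R2=0xe7 R3=0xd3 R4=0x10 R5=0xf7  N=1 Z=0
-- IRQ taken; context saved, return-PC = 6 --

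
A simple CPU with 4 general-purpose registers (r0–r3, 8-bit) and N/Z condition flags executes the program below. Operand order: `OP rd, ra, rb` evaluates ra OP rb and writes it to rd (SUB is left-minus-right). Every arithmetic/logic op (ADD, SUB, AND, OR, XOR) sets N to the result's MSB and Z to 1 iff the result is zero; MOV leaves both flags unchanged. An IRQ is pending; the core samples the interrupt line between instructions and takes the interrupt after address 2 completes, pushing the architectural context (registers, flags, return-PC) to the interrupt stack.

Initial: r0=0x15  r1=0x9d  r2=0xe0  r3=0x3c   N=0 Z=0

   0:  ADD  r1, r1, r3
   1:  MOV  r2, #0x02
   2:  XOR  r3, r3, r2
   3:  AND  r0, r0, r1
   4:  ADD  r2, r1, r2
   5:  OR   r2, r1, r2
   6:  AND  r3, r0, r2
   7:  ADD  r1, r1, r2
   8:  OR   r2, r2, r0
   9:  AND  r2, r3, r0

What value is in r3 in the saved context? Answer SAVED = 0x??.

after  0: r0=0x15 r1=0xd9 r2=0xe0 r3=0x3c  N=1 Z=0
after  1: r0=0x15 r1=0xd9 r2=0x02 r3=0x3c  N=1 Z=0
after  2: r0=0x15 r1=0xd9 r2=0x02 r3=0x3e  N=0 Z=0
-- IRQ taken; context saved, return-PC = 3 --

SAVED = 0x3e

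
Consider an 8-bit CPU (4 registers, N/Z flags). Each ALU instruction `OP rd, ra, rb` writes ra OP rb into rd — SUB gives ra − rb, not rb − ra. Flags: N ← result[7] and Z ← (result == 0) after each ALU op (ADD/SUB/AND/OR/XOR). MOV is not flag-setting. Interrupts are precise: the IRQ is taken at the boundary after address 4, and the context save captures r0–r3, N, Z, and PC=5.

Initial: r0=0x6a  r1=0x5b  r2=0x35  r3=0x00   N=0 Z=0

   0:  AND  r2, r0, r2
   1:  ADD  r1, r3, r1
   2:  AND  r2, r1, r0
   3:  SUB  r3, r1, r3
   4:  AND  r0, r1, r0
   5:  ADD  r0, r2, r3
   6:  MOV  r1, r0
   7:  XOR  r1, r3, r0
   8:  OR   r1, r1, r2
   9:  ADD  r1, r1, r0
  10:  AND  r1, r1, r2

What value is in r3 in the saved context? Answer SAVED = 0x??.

after  0: r0=0x6a r1=0x5b r2=0x20 r3=0x00  N=0 Z=0
after  1: r0=0x6a r1=0x5b r2=0x20 r3=0x00  N=0 Z=0
after  2: r0=0x6a r1=0x5b r2=0x4a r3=0x00  N=0 Z=0
after  3: r0=0x6a r1=0x5b r2=0x4a r3=0x5b  N=0 Z=0
after  4: r0=0x4a r1=0x5b r2=0x4a r3=0x5b  N=0 Z=0
-- IRQ taken; context saved, return-PC = 5 --

SAVED = 0x5b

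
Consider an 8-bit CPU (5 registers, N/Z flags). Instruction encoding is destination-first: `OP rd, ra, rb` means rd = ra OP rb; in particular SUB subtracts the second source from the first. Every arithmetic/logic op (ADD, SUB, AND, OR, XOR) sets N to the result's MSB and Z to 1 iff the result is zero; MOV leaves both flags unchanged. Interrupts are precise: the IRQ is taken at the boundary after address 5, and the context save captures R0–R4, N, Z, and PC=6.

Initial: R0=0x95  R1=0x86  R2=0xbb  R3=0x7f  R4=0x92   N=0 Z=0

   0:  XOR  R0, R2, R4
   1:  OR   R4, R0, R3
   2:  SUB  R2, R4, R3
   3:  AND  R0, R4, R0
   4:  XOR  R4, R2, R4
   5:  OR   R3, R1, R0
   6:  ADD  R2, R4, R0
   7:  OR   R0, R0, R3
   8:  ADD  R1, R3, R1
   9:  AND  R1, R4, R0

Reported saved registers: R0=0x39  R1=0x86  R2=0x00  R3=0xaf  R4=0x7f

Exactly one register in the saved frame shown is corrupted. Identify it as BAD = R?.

BAD = R0

after  0: R0=0x29 R1=0x86 R2=0xbb R3=0x7f R4=0x92  N=0 Z=0
after  1: R0=0x29 R1=0x86 R2=0xbb R3=0x7f R4=0x7f  N=0 Z=0
after  2: R0=0x29 R1=0x86 R2=0x00 R3=0x7f R4=0x7f  N=0 Z=1
after  3: R0=0x29 R1=0x86 R2=0x00 R3=0x7f R4=0x7f  N=0 Z=0
after  4: R0=0x29 R1=0x86 R2=0x00 R3=0x7f R4=0x7f  N=0 Z=0
after  5: R0=0x29 R1=0x86 R2=0x00 R3=0xaf R4=0x7f  N=1 Z=0
-- IRQ taken; context saved, return-PC = 6 --
mismatch: R0: reported 0x39 vs actual 0x29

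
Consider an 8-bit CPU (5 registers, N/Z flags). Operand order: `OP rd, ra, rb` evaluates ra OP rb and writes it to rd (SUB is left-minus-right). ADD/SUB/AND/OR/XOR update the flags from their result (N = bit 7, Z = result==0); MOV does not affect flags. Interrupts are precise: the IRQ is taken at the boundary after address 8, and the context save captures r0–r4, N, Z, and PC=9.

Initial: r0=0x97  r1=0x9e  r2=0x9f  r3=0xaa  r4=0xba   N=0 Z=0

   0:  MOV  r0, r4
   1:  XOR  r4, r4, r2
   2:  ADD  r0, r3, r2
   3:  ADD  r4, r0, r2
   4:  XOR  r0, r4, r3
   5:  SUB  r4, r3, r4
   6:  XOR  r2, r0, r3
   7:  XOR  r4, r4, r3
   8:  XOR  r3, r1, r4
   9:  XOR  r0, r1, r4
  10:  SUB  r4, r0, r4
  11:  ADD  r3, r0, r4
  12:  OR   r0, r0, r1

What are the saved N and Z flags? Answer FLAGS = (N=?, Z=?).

after  0: r0=0xba r1=0x9e r2=0x9f r3=0xaa r4=0xba  N=0 Z=0
after  1: r0=0xba r1=0x9e r2=0x9f r3=0xaa r4=0x25  N=0 Z=0
after  2: r0=0x49 r1=0x9e r2=0x9f r3=0xaa r4=0x25  N=0 Z=0
after  3: r0=0x49 r1=0x9e r2=0x9f r3=0xaa r4=0xe8  N=1 Z=0
after  4: r0=0x42 r1=0x9e r2=0x9f r3=0xaa r4=0xe8  N=0 Z=0
after  5: r0=0x42 r1=0x9e r2=0x9f r3=0xaa r4=0xc2  N=1 Z=0
after  6: r0=0x42 r1=0x9e r2=0xe8 r3=0xaa r4=0xc2  N=1 Z=0
after  7: r0=0x42 r1=0x9e r2=0xe8 r3=0xaa r4=0x68  N=0 Z=0
after  8: r0=0x42 r1=0x9e r2=0xe8 r3=0xf6 r4=0x68  N=1 Z=0
-- IRQ taken; context saved, return-PC = 9 --

FLAGS = (N=1, Z=0)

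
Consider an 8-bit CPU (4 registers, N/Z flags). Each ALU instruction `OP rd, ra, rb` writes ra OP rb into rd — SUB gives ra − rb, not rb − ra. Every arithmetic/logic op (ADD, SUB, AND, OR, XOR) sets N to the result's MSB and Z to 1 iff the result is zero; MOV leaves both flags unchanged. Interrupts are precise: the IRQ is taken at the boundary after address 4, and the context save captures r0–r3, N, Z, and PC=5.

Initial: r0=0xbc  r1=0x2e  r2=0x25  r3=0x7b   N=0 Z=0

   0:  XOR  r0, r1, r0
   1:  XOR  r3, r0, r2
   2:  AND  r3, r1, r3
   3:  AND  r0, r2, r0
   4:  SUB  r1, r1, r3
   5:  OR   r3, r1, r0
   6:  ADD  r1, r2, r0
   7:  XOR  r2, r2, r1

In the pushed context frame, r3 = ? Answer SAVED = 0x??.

SAVED = 0x26

after  0: r0=0x92 r1=0x2e r2=0x25 r3=0x7b  N=1 Z=0
after  1: r0=0x92 r1=0x2e r2=0x25 r3=0xb7  N=1 Z=0
after  2: r0=0x92 r1=0x2e r2=0x25 r3=0x26  N=0 Z=0
after  3: r0=0x00 r1=0x2e r2=0x25 r3=0x26  N=0 Z=1
after  4: r0=0x00 r1=0x08 r2=0x25 r3=0x26  N=0 Z=0
-- IRQ taken; context saved, return-PC = 5 --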